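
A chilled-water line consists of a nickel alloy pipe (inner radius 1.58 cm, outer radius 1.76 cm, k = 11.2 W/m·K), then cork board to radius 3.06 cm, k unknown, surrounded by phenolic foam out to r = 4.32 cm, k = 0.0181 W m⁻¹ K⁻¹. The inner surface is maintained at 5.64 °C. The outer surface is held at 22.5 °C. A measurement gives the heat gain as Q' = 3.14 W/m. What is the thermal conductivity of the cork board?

k = 0.0377 W/m·K

ΣR = ΔT/Q' = |5.64 − 22.5|/3.14 = 5.369 m·K/W
Known resistances:
  R'_nickel alloy = ln(0.0176/0.0158)/(2πk) = 0.1079/(2π·11.2) = 0.001533 m·K/W
  R'_phenolic foam = ln(0.0432/0.0306)/(2πk) = 0.3448/(2π·0.0181) = 3.032 m·K/W
R_cork board = ΣR − ΣR_known = 5.369 − 3.034 = 2.335 m·K/W
ln(r₂/r₁)/(2πk) = 2.335 ⇒ k = 0.5531/(2π·2.335) = 0.0377 W/m·K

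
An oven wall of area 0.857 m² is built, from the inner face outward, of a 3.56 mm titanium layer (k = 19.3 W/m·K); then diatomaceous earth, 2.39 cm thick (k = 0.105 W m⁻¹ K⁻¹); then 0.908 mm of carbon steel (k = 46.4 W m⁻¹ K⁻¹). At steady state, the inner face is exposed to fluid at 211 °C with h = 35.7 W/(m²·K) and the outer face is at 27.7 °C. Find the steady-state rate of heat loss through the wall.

Treat each layer as a resistance in series:
  R_conv,in = 1/(hA) = 1/(35.7·0.857) = 0.03269 K/W
  R_titanium = L/(kA) = 0.00356/(19.3·0.857) = 2.152×10^-4 K/W
  R_diatomaceous earth = L/(kA) = 0.0239/(0.105·0.857) = 0.2656 K/W
  R_carbon steel = L/(kA) = 9.08×10^-4/(46.4·0.857) = 2.283×10^-5 K/W
ΣR = 0.03269 + 2.152×10^-4 + 0.2656 + 2.283×10^-5 = 0.2985 K/W
Q = ΔT/ΣR = (211 °C − 27.7 °C)/0.2985 = 614 W

Q = 614 W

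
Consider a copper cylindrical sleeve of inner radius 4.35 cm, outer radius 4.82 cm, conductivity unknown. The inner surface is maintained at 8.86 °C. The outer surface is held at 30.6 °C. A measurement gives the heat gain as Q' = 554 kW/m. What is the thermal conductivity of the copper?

k = 416 W/m·K

ΣR = ΔT/Q' = |8.86 − 30.6|/5.54×10^5 = 3.924×10^-5 m·K/W
ln(r₂/r₁)/(2πk) = 3.924×10^-5 ⇒ k = 0.1026/(2π·3.924×10^-5) = 416 W/m·K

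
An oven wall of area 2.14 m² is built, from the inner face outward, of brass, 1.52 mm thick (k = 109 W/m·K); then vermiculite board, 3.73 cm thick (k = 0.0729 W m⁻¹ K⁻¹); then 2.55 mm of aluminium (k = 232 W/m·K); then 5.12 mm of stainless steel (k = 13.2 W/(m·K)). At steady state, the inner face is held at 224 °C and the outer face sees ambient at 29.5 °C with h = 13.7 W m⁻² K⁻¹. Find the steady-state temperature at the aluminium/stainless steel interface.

Series thermal resistances, inner to outer:
  R_brass = L/(kA) = 0.00152/(109·2.14) = 6.516×10^-6 K/W
  R_vermiculite board = L/(kA) = 0.0373/(0.0729·2.14) = 0.2391 K/W
  R_aluminium = L/(kA) = 0.00255/(232·2.14) = 5.136×10^-6 K/W
  R_stainless steel = L/(kA) = 0.00512/(13.2·2.14) = 1.813×10^-4 K/W
  R_conv,out = 1/(hA) = 1/(13.7·2.14) = 0.03411 K/W
ΣR = 6.516×10^-6 + 0.2391 + 5.136×10^-6 + 1.813×10^-4 + 0.03411 = 0.2734 K/W
Q = ΔT/ΣR = (224 °C − 29.5 °C)/0.2734 = 711.4 W
From the inner boundary to the aluminium/stainless steel interface, ΣR_partial = 0.2391 K/W.
T_interface = T_in − Q·ΣR_partial = 224 °C − (711.4)(0.2391) = 53.9 °C

T = 53.9 °C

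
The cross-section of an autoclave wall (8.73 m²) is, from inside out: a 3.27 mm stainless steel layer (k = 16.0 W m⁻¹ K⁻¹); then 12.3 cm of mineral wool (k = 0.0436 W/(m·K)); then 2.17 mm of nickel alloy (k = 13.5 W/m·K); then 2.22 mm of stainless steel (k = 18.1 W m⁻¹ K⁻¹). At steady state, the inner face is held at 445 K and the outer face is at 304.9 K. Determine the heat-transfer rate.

Q = 433 W

Resistance network (inner→outer):
  R_stainless steel = L/(kA) = 0.00327/(16.0·8.73) = 2.341×10^-5 K/W
  R_mineral wool = L/(kA) = 0.123/(0.0436·8.73) = 0.3232 K/W
  R_nickel alloy = L/(kA) = 0.00217/(13.5·8.73) = 1.841×10^-5 K/W
  R_stainless steel = L/(kA) = 0.00222/(18.1·8.73) = 1.405×10^-5 K/W
ΣR = 2.341×10^-5 + 0.3232 + 1.841×10^-5 + 1.405×10^-5 = 0.3233 K/W
Q = ΔT/ΣR = (445 K − 304.9 K)/0.3233 = 433 W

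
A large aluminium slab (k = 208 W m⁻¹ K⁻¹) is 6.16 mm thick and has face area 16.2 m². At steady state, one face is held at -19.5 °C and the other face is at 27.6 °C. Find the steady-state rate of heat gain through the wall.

Q = 2.58×10^7 W

Q = kA·ΔT/L = 208 × 16.2 × |-19.5 °C − 27.6 °C| / 0.00616 = 2.58×10^7 W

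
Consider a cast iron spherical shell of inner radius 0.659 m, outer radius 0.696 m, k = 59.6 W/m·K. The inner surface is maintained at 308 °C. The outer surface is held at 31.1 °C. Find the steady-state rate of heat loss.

Q = 2.57×10^6 W

Q = 4πk·ΔT/(1/r₁ − 1/r₂) = 4π × 59.6 × 276.9 / (1/0.659 − 1/0.696) = 2.57×10^6 W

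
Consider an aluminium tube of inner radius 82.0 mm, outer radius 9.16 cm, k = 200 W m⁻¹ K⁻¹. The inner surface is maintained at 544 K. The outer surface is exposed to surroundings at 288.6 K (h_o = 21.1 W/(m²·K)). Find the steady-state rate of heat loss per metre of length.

Resistance network (inner→outer):
  R'_aluminium = ln(0.0916/0.0820)/(2πk) = 0.1107/(2π·200) = 8.810×10^-5 m·K/W
  R'_conv,out = 1/(2πr h) = 1/(2π·0.0916·21.1) = 0.08235 m·K/W
ΣR = 8.810×10^-5 + 0.08235 = 0.08244 m·K/W
Q' = ΔT/ΣR = (544 K − 288.6 K)/0.08244 = 3100 W/m

Q' = 3.10 kW/m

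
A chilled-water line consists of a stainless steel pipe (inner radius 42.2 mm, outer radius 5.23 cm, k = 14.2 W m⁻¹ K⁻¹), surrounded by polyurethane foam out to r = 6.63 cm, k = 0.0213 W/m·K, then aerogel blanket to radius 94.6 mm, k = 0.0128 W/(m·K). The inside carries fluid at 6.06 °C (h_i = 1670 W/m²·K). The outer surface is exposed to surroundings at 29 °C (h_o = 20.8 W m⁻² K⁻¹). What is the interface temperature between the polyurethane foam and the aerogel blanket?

T = 12.6 °C

Treat each layer as a resistance in series:
  R'_conv,in = 1/(2πr h) = 1/(2π·0.0422·1670) = 0.002258 m·K/W
  R'_stainless steel = ln(0.0523/0.0422)/(2πk) = 0.2146/(2π·14.2) = 0.002405 m·K/W
  R'_polyurethane foam = ln(0.0663/0.0523)/(2πk) = 0.2372/(2π·0.0213) = 1.772 m·K/W
  R'_aerogel blanket = ln(0.0946/0.0663)/(2πk) = 0.3555/(2π·0.0128) = 4.420 m·K/W
  R'_conv,out = 1/(2πr h) = 1/(2π·0.0946·20.8) = 0.08088 m·K/W
ΣR = 0.002258 + 0.002405 + 1.772 + 4.420 + 0.08088 = 6.278 m·K/W
Q' = ΔT/ΣR = (6.06 °C − 29 °C)/6.278 = -3.654 W/m
From the inner boundary to the polyurethane foam/aerogel blanket interface, ΣR_partial = 1.777 m·K/W.
T_interface = T_in − Q'·ΣR_partial = 6.06 °C − (-3.654)(1.777) = 12.6 °C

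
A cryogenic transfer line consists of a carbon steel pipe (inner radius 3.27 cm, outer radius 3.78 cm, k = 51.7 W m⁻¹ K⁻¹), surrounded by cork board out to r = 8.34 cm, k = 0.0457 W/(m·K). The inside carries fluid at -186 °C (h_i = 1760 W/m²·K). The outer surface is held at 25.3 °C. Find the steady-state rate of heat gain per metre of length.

Q' = 76.6 W/m

Series thermal resistances, inner to outer:
  R'_conv,in = 1/(2πr h) = 1/(2π·0.0327·1760) = 0.002765 m·K/W
  R'_carbon steel = ln(0.0378/0.0327)/(2πk) = 0.1449/(2π·51.7) = 4.462×10^-4 m·K/W
  R'_cork board = ln(0.0834/0.0378)/(2πk) = 0.7913/(2π·0.0457) = 2.756 m·K/W
ΣR = 0.002765 + 4.462×10^-4 + 2.756 = 2.759 m·K/W
Q' = ΔT/ΣR = (-186 °C − 25.3 °C)/2.759 = -76.6 W/m
(Negative Q' ⇒ heat flows inward; heat gain = 76.6 W/m.)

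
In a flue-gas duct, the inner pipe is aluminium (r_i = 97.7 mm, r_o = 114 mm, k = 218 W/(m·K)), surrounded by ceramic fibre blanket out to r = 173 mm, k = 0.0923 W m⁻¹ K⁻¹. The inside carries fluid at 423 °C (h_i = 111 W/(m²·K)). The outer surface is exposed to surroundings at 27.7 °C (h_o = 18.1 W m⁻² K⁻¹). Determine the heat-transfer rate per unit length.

Treat each layer as a resistance in series:
  R'_conv,in = 1/(2πr h) = 1/(2π·0.0977·111) = 0.01468 m·K/W
  R'_aluminium = ln(0.114/0.0977)/(2πk) = 0.1543/(2π·218) = 1.126×10^-4 m·K/W
  R'_ceramic fibre blanket = ln(0.173/0.114)/(2πk) = 0.4171/(2π·0.0923) = 0.7192 m·K/W
  R'_conv,out = 1/(2πr h) = 1/(2π·0.173·18.1) = 0.05083 m·K/W
ΣR = 0.01468 + 1.126×10^-4 + 0.7192 + 0.05083 = 0.7848 m·K/W
Q' = ΔT/ΣR = (423 °C − 27.7 °C)/0.7848 = 504 W/m

Q' = 504 W/m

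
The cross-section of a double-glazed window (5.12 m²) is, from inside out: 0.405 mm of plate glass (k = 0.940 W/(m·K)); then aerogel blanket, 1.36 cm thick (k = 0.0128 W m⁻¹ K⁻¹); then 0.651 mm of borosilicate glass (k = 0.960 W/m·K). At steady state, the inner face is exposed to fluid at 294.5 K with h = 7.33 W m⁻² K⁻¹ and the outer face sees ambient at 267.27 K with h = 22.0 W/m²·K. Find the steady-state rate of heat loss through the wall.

Q = 112 W

Treat each layer as a resistance in series:
  R_conv,in = 1/(hA) = 1/(7.33·5.12) = 0.02665 K/W
  R_plate glass = L/(kA) = 4.05×10^-4/(0.940·5.12) = 8.415×10^-5 K/W
  R_aerogel blanket = L/(kA) = 0.0136/(0.0128·5.12) = 0.2075 K/W
  R_borosilicate glass = L/(kA) = 6.51×10^-4/(0.960·5.12) = 1.324×10^-4 K/W
  R_conv,out = 1/(hA) = 1/(22.0·5.12) = 0.008878 K/W
ΣR = 0.02665 + 8.415×10^-5 + 0.2075 + 1.324×10^-4 + 0.008878 = 0.2432 K/W
Q = ΔT/ΣR = (294.5 K − 267.27 K)/0.2432 = 112 W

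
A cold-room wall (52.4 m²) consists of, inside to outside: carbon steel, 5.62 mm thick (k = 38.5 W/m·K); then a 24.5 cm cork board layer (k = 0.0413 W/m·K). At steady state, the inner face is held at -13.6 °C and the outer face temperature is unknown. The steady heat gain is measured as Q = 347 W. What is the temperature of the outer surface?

Sum the resistances:
  R_carbon steel = L/(kA) = 0.00562/(38.5·52.4) = 2.786×10^-6 K/W
  R_cork board = L/(kA) = 0.245/(0.0413·52.4) = 0.1132 K/W
ΣR = 0.1132 K/W
ΔT = Q·ΣR = 347 × 0.1132 = 39.28 K
Heat flows inward, so T_out = T_in + ΔT = -13.6 + 39.28 = 25.7 °C

T_out = 25.7 °C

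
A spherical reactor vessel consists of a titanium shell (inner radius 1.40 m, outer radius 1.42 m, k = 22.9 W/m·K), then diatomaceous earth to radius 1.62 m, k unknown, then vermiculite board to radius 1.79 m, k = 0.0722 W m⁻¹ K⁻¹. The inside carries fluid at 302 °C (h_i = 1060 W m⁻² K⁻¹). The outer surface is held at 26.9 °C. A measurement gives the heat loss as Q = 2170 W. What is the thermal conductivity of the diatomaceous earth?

ΣR = ΔT/Q = |302 − 26.9|/2170 = 0.1268 K/W
Known resistances:
  R_conv,in = 1/(4πr²h) = 1/(4π·1.40²·1060) = 3.830×10^-5 K/W
  R_titanium = (1/1.40 − 1/1.42)/(4πk) = 0.01006/(4π·22.9) = 3.496×10^-5 K/W
  R_vermiculite board = (1/1.62 − 1/1.79)/(4πk) = 0.05862/(4π·0.0722) = 0.06462 K/W
R_diatomaceous earth = ΣR − ΣR_known = 0.1268 − 0.06469 = 0.06211 K/W
(1/r₁−1/r₂)/(4πk) = 0.06211 ⇒ k = 0.08694/(4π·0.06211) = 0.111 W/m·K

k = 0.111 W/m·K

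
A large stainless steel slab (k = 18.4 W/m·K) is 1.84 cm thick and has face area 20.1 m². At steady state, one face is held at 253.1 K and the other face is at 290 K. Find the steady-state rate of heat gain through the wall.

Q = 7.42×10^5 W

Q = kA·ΔT/L = 18.4 × 20.1 × |253.1 K − 290 K| / 0.0184 = 7.42×10^5 W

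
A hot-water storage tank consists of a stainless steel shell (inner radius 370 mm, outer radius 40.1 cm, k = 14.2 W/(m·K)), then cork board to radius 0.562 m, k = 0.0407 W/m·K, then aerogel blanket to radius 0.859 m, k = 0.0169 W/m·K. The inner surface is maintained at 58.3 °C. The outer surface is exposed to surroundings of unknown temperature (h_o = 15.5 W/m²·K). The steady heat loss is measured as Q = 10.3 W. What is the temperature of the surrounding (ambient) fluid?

Sum the resistances:
  R_stainless steel = (1/0.370 − 1/0.401)/(4πk) = 0.2089/(4π·14.2) = 0.001171 K/W
  R_cork board = (1/0.401 − 1/0.562)/(4πk) = 0.7144/(4π·0.0407) = 1.397 K/W
  R_aerogel blanket = (1/0.562 − 1/0.859)/(4πk) = 0.6152/(4π·0.0169) = 2.897 K/W
  R_conv,out = 1/(4πr²h) = 1/(4π·0.859²·15.5) = 0.006958 K/W
ΣR = 4.302 K/W
ΔT = Q·ΣR = 10.3 × 4.302 = 44.31 K
Heat flows outward, so T_out = T_in − ΔT = 58.3 − 44.31 = 14.0 °C

T_out = 14.0 °C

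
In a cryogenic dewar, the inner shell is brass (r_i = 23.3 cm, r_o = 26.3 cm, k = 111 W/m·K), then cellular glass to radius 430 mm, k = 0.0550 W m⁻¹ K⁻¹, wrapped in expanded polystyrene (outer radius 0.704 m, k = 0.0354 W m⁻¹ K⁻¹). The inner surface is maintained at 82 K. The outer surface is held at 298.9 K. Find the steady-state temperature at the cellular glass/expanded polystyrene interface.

Treat each layer as a resistance in series:
  R_brass = (1/0.233 − 1/0.263)/(4πk) = 0.4896/(4π·111) = 3.510×10^-4 K/W
  R_cellular glass = (1/0.263 − 1/0.430)/(4πk) = 1.477/(4π·0.0550) = 2.137 K/W
  R_expanded polystyrene = (1/0.430 − 1/0.704)/(4πk) = 0.9051/(4π·0.0354) = 2.035 K/W
ΣR = 3.510×10^-4 + 2.137 + 2.035 = 4.172 K/W
Q = ΔT/ΣR = (82 K − 298.9 K)/4.172 = -51.99 W
From the inner boundary to the cellular glass/expanded polystyrene interface, ΣR_partial = 2.137 K/W.
T_interface = T_in − Q·ΣR_partial = 82 K − (-51.99)(2.137) = 193.1 K

T = 193.1 K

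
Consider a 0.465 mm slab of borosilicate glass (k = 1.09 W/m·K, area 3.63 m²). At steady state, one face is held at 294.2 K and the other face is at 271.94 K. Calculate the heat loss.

Q = kA·ΔT/L = 1.09 × 3.63 × |294.2 K − 271.94 K| / 4.65×10^-4 = 1.89×10^5 W

Q = 189 kW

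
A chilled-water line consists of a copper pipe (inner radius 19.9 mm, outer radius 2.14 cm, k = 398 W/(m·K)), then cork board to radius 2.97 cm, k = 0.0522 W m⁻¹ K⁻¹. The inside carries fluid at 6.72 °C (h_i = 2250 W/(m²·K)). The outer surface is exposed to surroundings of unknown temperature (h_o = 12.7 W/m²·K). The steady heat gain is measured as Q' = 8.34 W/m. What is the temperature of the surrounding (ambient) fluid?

T_out = 18.6 °C

Series resistances:
  R'_conv,in = 1/(2πr h) = 1/(2π·0.0199·2250) = 0.003555 m·K/W
  R'_copper = ln(0.0214/0.0199)/(2πk) = 0.07267/(2π·398) = 2.906×10^-5 m·K/W
  R'_cork board = ln(0.0297/0.0214)/(2πk) = 0.3278/(2π·0.0522) = 0.9993 m·K/W
  R'_conv,out = 1/(2πr h) = 1/(2π·0.0297·12.7) = 0.4219 m·K/W
ΣR = 1.425 m·K/W
ΔT = Q'·ΣR = 8.34 × 1.425 = 11.88 K
Heat flows inward, so T_out = T_in + ΔT = 6.72 + 11.88 = 18.6 °C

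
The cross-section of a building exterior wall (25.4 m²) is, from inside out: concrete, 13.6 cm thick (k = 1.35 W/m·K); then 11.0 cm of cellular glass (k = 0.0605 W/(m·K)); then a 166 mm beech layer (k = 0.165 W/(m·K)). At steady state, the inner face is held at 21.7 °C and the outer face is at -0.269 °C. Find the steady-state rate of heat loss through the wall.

Resistance network (inner→outer):
  R_concrete = L/(kA) = 0.136/(1.35·25.4) = 0.003966 K/W
  R_cellular glass = L/(kA) = 0.110/(0.0605·25.4) = 0.07158 K/W
  R_beech = L/(kA) = 0.166/(0.165·25.4) = 0.03961 K/W
ΣR = 0.003966 + 0.07158 + 0.03961 = 0.1152 K/W
Q = ΔT/ΣR = (21.7 °C − -0.269 °C)/0.1152 = 191 W

Q = 191 W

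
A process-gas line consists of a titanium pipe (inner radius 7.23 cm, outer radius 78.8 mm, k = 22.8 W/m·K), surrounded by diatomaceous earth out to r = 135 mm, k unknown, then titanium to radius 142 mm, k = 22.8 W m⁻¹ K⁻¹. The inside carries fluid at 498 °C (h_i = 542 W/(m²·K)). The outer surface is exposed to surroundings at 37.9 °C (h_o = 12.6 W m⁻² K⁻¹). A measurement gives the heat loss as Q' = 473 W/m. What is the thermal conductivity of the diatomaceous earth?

k = 0.0975 W/m·K

ΣR = ΔT/Q' = |498 − 37.9|/473 = 0.9727 m·K/W
Known resistances:
  R'_conv,in = 1/(2πr h) = 1/(2π·0.0723·542) = 0.004061 m·K/W
  R'_titanium = ln(0.0788/0.0723)/(2πk) = 0.08609/(2π·22.8) = 6.009×10^-4 m·K/W
  R'_titanium = ln(0.142/0.135)/(2πk) = 0.05055/(2π·22.8) = 3.529×10^-4 m·K/W
  R'_conv,out = 1/(2πr h) = 1/(2π·0.142·12.6) = 0.08895 m·K/W
R_diatomaceous earth = ΣR − ΣR_known = 0.9727 − 0.09396 = 0.8787 m·K/W
ln(r₂/r₁)/(2πk) = 0.8787 ⇒ k = 0.5384/(2π·0.8787) = 0.0975 W/m·K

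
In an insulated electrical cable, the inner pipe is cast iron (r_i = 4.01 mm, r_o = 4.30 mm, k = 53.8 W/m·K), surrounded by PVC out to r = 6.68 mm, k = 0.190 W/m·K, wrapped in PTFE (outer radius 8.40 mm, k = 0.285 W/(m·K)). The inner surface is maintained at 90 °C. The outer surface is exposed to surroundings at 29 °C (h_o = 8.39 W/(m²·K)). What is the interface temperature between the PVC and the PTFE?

T = 81.8 °C

Series thermal resistances, inner to outer:
  R'_cast iron = ln(0.00430/0.00401)/(2πk) = 0.06982/(2π·53.8) = 2.066×10^-4 m·K/W
  R'_PVC = ln(0.00668/0.00430)/(2πk) = 0.4405/(2π·0.190) = 0.3690 m·K/W
  R'_PTFE = ln(0.00840/0.00668)/(2πk) = 0.2291/(2π·0.285) = 0.1279 m·K/W
  R'_conv,out = 1/(2πr h) = 1/(2π·0.00840·8.39) = 2.258 m·K/W
ΣR = 2.066×10^-4 + 0.3690 + 0.1279 + 2.258 = 2.755 m·K/W
Q' = ΔT/ΣR = (90 °C − 29 °C)/2.755 = 22.14 W/m
From the inner boundary to the PVC/PTFE interface, ΣR_partial = 0.3692 m·K/W.
T_interface = T_in − Q'·ΣR_partial = 90 °C − (22.14)(0.3692) = 81.8 °C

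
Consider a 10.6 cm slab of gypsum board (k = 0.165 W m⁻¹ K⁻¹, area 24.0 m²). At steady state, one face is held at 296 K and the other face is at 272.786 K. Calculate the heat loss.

Q = kA·ΔT/L = 0.165 × 24.0 × |296 K − 272.786 K| / 0.106 = 867 W

Q = 867 W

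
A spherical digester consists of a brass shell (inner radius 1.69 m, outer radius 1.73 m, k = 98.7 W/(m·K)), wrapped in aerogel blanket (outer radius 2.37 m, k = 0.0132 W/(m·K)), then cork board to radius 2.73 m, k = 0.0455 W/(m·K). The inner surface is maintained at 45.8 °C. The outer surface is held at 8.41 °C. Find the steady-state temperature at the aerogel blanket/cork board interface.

Treat each layer as a resistance in series:
  R_brass = (1/1.69 − 1/1.73)/(4πk) = 0.01368/(4π·98.7) = 1.103×10^-5 K/W
  R_aerogel blanket = (1/1.73 − 1/2.37)/(4πk) = 0.1561/(4π·0.0132) = 0.9410 K/W
  R_cork board = (1/2.37 − 1/2.73)/(4πk) = 0.05564/(4π·0.0455) = 0.09731 K/W
ΣR = 1.103×10^-5 + 0.9410 + 0.09731 = 1.038 K/W
Q = ΔT/ΣR = (45.8 °C − 8.41 °C)/1.038 = 36.02 W
From the inner boundary to the aerogel blanket/cork board interface, ΣR_partial = 0.9410 K/W.
T_interface = T_in − Q·ΣR_partial = 45.8 °C − (36.02)(0.9410) = 11.9 °C

T = 11.9 °C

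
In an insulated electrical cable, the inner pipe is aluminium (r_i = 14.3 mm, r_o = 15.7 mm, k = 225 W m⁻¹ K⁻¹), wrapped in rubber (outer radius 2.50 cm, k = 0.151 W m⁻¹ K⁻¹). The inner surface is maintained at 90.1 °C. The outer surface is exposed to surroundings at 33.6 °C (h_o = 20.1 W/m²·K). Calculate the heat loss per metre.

Q' = 70.0 W/m

Resistance network (inner→outer):
  R'_aluminium = ln(0.0157/0.0143)/(2πk) = 0.09340/(2π·225) = 6.607×10^-5 m·K/W
  R'_rubber = ln(0.0250/0.0157)/(2πk) = 0.4652/(2π·0.151) = 0.4903 m·K/W
  R'_conv,out = 1/(2πr h) = 1/(2π·0.0250·20.1) = 0.3167 m·K/W
ΣR = 6.607×10^-5 + 0.4903 + 0.3167 = 0.8071 m·K/W
Q' = ΔT/ΣR = (90.1 °C − 33.6 °C)/0.8071 = 70.0 W/m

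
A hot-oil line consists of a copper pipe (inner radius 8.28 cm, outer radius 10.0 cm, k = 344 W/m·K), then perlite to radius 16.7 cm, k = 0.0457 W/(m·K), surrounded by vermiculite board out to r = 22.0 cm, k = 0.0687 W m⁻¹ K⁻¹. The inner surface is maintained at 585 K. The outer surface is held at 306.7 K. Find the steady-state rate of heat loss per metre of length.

Treat each layer as a resistance in series:
  R'_copper = ln(0.100/0.0828)/(2πk) = 0.1887/(2π·344) = 8.732×10^-5 m·K/W
  R'_perlite = ln(0.167/0.100)/(2πk) = 0.5128/(2π·0.0457) = 1.786 m·K/W
  R'_vermiculite board = ln(0.220/0.167)/(2πk) = 0.2756/(2π·0.0687) = 0.6386 m·K/W
ΣR = 8.732×10^-5 + 1.786 + 0.6386 = 2.425 m·K/W
Q' = ΔT/ΣR = (585 K − 306.7 K)/2.425 = 115 W/m

Q' = 115 W/m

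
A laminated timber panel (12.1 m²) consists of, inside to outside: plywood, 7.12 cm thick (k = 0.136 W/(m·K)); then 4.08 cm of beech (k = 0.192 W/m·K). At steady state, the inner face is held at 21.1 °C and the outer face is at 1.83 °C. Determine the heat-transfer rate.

Q = 317 W

Treat each layer as a resistance in series:
  R_plywood = L/(kA) = 0.0712/(0.136·12.1) = 0.04327 K/W
  R_beech = L/(kA) = 0.0408/(0.192·12.1) = 0.01756 K/W
ΣR = 0.04327 + 0.01756 = 0.06083 K/W
Q = ΔT/ΣR = (21.1 °C − 1.83 °C)/0.06083 = 317 W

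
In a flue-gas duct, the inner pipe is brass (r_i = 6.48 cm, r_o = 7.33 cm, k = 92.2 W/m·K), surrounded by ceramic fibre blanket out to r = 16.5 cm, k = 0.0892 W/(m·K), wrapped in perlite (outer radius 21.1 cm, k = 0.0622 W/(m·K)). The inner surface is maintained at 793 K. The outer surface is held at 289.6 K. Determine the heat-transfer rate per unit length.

Q' = 242 W/m

Series thermal resistances, inner to outer:
  R'_brass = ln(0.0733/0.0648)/(2πk) = 0.1233/(2π·92.2) = 2.128×10^-4 m·K/W
  R'_ceramic fibre blanket = ln(0.165/0.0733)/(2πk) = 0.8114/(2π·0.0892) = 1.448 m·K/W
  R'_perlite = ln(0.211/0.165)/(2πk) = 0.2459/(2π·0.0622) = 0.6292 m·K/W
ΣR = 2.128×10^-4 + 1.448 + 0.6292 = 2.077 m·K/W
Q' = ΔT/ΣR = (793 K − 289.6 K)/2.077 = 242 W/m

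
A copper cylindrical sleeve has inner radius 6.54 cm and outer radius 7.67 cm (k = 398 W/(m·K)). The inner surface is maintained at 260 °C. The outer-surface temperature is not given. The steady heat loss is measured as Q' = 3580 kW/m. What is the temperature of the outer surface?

Series resistances:
  R'_copper = ln(0.0767/0.0654)/(2πk) = 0.1594/(2π·398) = 6.373×10^-5 m·K/W
ΣR = 6.373×10^-5 m·K/W
ΔT = Q'·ΣR = 3.58×10^6 × 6.373×10^-5 = 228.2 K
Heat flows outward, so T_out = T_in − ΔT = 260 − 228.2 = 31.8 °C

T_out = 31.8 °C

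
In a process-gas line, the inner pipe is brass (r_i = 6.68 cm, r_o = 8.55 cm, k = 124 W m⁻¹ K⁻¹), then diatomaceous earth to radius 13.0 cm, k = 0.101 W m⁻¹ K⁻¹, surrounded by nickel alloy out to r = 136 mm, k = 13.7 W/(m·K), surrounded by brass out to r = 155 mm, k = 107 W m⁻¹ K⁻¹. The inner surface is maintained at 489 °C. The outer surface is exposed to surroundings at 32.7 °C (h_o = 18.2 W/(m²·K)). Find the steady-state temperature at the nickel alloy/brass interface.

T = 68.7 °C

Treat each layer as a resistance in series:
  R'_brass = ln(0.0855/0.0668)/(2πk) = 0.2468/(2π·124) = 3.168×10^-4 m·K/W
  R'_diatomaceous earth = ln(0.130/0.0855)/(2πk) = 0.4190/(2π·0.101) = 0.6603 m·K/W
  R'_nickel alloy = ln(0.136/0.130)/(2πk) = 0.04512/(2π·13.7) = 5.242×10^-4 m·K/W
  R'_brass = ln(0.155/0.136)/(2πk) = 0.1308/(2π·107) = 1.945×10^-4 m·K/W
  R'_conv,out = 1/(2πr h) = 1/(2π·0.155·18.2) = 0.05642 m·K/W
ΣR = 3.168×10^-4 + 0.6603 + 5.242×10^-4 + 1.945×10^-4 + 0.05642 = 0.7178 m·K/W
Q' = ΔT/ΣR = (489 °C − 32.7 °C)/0.7178 = 635.7 W/m
From the inner boundary to the nickel alloy/brass interface, ΣR_partial = 0.6611 m·K/W.
T_interface = T_in − Q'·ΣR_partial = 489 °C − (635.7)(0.6611) = 68.7 °C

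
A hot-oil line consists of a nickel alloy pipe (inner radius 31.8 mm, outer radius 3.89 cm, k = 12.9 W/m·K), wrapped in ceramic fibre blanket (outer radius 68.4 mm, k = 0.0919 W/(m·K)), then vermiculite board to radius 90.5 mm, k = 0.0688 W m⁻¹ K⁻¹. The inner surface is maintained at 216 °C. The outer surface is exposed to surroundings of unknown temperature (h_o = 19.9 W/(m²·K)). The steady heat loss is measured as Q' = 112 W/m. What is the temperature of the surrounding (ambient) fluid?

Series resistances:
  R'_nickel alloy = ln(0.0389/0.0318)/(2πk) = 0.2015/(2π·12.9) = 0.002486 m·K/W
  R'_ceramic fibre blanket = ln(0.0684/0.0389)/(2πk) = 0.5644/(2π·0.0919) = 0.9774 m·K/W
  R'_vermiculite board = ln(0.0905/0.0684)/(2πk) = 0.2800/(2π·0.0688) = 0.6477 m·K/W
  R'_conv,out = 1/(2πr h) = 1/(2π·0.0905·19.9) = 0.08837 m·K/W
ΣR = 1.716 m·K/W
ΔT = Q'·ΣR = 112 × 1.716 = 192.2 K
Heat flows outward, so T_out = T_in − ΔT = 216 − 192.2 = 23.8 °C

T_out = 23.8 °C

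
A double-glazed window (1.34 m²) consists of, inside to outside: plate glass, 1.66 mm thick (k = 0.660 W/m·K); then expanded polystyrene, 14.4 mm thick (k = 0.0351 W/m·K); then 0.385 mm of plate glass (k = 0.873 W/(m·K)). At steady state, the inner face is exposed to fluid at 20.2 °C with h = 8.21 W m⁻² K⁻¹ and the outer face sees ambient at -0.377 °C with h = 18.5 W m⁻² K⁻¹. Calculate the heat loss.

Treat each layer as a resistance in series:
  R_conv,in = 1/(hA) = 1/(8.21·1.34) = 0.09090 K/W
  R_plate glass = L/(kA) = 0.00166/(0.660·1.34) = 0.001877 K/W
  R_expanded polystyrene = L/(kA) = 0.0144/(0.0351·1.34) = 0.3062 K/W
  R_plate glass = L/(kA) = 3.85×10^-4/(0.873·1.34) = 3.291×10^-4 K/W
  R_conv,out = 1/(hA) = 1/(18.5·1.34) = 0.04034 K/W
ΣR = 0.09090 + 0.001877 + 0.3062 + 3.291×10^-4 + 0.04034 = 0.4396 K/W
Q = ΔT/ΣR = (20.2 °C − -0.377 °C)/0.4396 = 46.8 W

Q = 46.8 W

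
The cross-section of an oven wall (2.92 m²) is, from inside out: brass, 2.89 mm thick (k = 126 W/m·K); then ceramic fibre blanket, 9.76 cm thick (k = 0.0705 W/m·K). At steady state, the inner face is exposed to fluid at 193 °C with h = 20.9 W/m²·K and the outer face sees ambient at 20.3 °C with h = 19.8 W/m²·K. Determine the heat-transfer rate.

Series thermal resistances, inner to outer:
  R_conv,in = 1/(hA) = 1/(20.9·2.92) = 0.01639 K/W
  R_brass = L/(kA) = 0.00289/(126·2.92) = 7.855×10^-6 K/W
  R_ceramic fibre blanket = L/(kA) = 0.0976/(0.0705·2.92) = 0.4741 K/W
  R_conv,out = 1/(hA) = 1/(19.8·2.92) = 0.01730 K/W
ΣR = 0.01639 + 7.855×10^-6 + 0.4741 + 0.01730 = 0.5078 K/W
Q = ΔT/ΣR = (193 °C − 20.3 °C)/0.5078 = 340 W

Q = 340 W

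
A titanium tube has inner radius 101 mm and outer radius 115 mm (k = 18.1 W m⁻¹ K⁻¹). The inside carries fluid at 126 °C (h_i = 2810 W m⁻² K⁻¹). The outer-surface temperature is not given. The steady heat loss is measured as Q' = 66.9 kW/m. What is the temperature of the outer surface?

Sum the resistances:
  R'_conv,in = 1/(2πr h) = 1/(2π·0.101·2810) = 5.608×10^-4 m·K/W
  R'_titanium = ln(0.115/0.101)/(2πk) = 0.1298/(2π·18.1) = 0.001141 m·K/W
ΣR = 0.001702 m·K/W
ΔT = Q'·ΣR = 66900 × 0.001702 = 113.9 K
Heat flows outward, so T_out = T_in − ΔT = 126 − 113.9 = 12.1 °C

T_out = 12.1 °C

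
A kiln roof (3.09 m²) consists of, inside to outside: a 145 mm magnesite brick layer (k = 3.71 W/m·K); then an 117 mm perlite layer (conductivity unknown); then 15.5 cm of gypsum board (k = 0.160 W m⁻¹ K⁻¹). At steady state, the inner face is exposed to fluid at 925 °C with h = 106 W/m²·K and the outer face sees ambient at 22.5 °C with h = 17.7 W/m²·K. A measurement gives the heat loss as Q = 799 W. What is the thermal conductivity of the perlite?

ΣR = ΔT/Q = |925 − 22.5|/799 = 1.130 K/W
Known resistances:
  R_conv,in = 1/(hA) = 1/(106·3.09) = 0.003053 K/W
  R_magnesite brick = L/(kA) = 0.145/(3.71·3.09) = 0.01265 K/W
  R_gypsum board = L/(kA) = 0.155/(0.160·3.09) = 0.3135 K/W
  R_conv,out = 1/(hA) = 1/(17.7·3.09) = 0.01828 K/W
R_perlite = ΣR − ΣR_known = 1.130 − 0.3475 = 0.7825 K/W
L/(kA) = 0.7825 ⇒ k = 0.117/(0.7825·3.09) = 0.0484 W/m·K

k = 0.0484 W/m·K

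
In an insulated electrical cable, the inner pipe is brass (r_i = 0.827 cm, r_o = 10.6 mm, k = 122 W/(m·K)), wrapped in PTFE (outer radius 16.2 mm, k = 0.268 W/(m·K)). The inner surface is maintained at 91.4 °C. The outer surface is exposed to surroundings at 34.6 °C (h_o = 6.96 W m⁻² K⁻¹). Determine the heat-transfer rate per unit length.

Q' = 34.1 W/m

Resistance network (inner→outer):
  R'_brass = ln(0.0106/0.00827)/(2πk) = 0.2482/(2π·122) = 3.238×10^-4 m·K/W
  R'_PTFE = ln(0.0162/0.0106)/(2πk) = 0.4242/(2π·0.268) = 0.2519 m·K/W
  R'_conv,out = 1/(2πr h) = 1/(2π·0.0162·6.96) = 1.412 m·K/W
ΣR = 3.238×10^-4 + 0.2519 + 1.412 = 1.664 m·K/W
Q' = ΔT/ΣR = (91.4 °C − 34.6 °C)/1.664 = 34.1 W/m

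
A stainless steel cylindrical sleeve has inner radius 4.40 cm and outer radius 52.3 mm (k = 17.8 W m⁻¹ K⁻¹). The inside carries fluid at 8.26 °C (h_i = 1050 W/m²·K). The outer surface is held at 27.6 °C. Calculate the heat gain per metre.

Q' = 3880 W/m

Treat each layer as a resistance in series:
  R'_conv,in = 1/(2πr h) = 1/(2π·0.0440·1050) = 0.003445 m·K/W
  R'_stainless steel = ln(0.0523/0.0440)/(2πk) = 0.1728/(2π·17.8) = 0.001545 m·K/W
ΣR = 0.003445 + 0.001545 = 0.004990 m·K/W
Q' = ΔT/ΣR = (8.26 °C − 27.6 °C)/0.004990 = -3880 W/m
(Negative Q' ⇒ heat flows inward; heat gain = 3880 W/m.)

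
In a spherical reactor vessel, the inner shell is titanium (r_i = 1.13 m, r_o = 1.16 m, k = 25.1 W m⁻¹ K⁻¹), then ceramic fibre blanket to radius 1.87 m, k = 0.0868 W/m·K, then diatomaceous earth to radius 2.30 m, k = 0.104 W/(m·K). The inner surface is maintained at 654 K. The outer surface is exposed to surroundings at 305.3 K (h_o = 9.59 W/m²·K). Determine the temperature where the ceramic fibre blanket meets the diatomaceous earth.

Treat each layer as a resistance in series:
  R_titanium = (1/1.13 − 1/1.16)/(4πk) = 0.02289/(4π·25.1) = 7.256×10^-5 K/W
  R_ceramic fibre blanket = (1/1.16 − 1/1.87)/(4πk) = 0.3273/(4π·0.0868) = 0.3001 K/W
  R_diatomaceous earth = (1/1.87 − 1/2.30)/(4πk) = 0.09998/(4π·0.104) = 0.07650 K/W
  R_conv,out = 1/(4πr²h) = 1/(4π·2.30²·9.59) = 0.001569 K/W
ΣR = 7.256×10^-5 + 0.3001 + 0.07650 + 0.001569 = 0.3782 K/W
Q = ΔT/ΣR = (654 K − 305.3 K)/0.3782 = 922.0 W
From the inner boundary to the ceramic fibre blanket/diatomaceous earth interface, ΣR_partial = 0.3002 K/W.
T_interface = T_in − Q·ΣR_partial = 654 K − (922.0)(0.3002) = 377 K

T = 377 K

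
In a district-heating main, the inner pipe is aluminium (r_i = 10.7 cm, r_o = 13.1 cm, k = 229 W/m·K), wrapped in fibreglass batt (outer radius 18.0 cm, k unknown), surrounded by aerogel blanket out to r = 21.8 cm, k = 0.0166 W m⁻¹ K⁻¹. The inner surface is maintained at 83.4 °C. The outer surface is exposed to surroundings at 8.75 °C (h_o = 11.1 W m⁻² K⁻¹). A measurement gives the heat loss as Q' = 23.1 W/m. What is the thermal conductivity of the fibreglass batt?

ΣR = ΔT/Q' = |83.4 − 8.75|/23.1 = 3.232 m·K/W
Known resistances:
  R'_aluminium = ln(0.131/0.107)/(2πk) = 0.2024/(2π·229) = 1.406×10^-4 m·K/W
  R'_aerogel blanket = ln(0.218/0.180)/(2πk) = 0.1915/(2π·0.0166) = 1.836 m·K/W
  R'_conv,out = 1/(2πr h) = 1/(2π·0.218·11.1) = 0.06577 m·K/W
R_fibreglass batt = ΣR − ΣR_known = 3.232 − 1.902 = 1.330 m·K/W
ln(r₂/r₁)/(2πk) = 1.330 ⇒ k = 0.3178/(2π·1.330) = 0.0380 W/m·K

k = 0.0380 W/m·K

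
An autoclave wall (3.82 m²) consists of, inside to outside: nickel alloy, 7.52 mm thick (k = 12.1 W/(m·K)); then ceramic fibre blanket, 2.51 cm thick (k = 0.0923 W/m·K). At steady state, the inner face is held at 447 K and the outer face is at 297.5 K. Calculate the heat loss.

Q = 2100 W

Series thermal resistances, inner to outer:
  R_nickel alloy = L/(kA) = 0.00752/(12.1·3.82) = 1.627×10^-4 K/W
  R_ceramic fibre blanket = L/(kA) = 0.0251/(0.0923·3.82) = 0.07119 K/W
ΣR = 1.627×10^-4 + 0.07119 = 0.07135 K/W
Q = ΔT/ΣR = (447 K − 297.5 K)/0.07135 = 2100 W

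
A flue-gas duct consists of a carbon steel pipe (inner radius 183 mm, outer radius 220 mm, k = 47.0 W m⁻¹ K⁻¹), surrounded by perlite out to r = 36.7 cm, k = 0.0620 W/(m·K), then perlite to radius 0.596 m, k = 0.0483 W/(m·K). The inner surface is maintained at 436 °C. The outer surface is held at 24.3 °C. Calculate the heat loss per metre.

Q' = 141 W/m

Series thermal resistances, inner to outer:
  R'_carbon steel = ln(0.220/0.183)/(2πk) = 0.1841/(2π·47.0) = 6.236×10^-4 m·K/W
  R'_perlite = ln(0.367/0.220)/(2πk) = 0.5117/(2π·0.0620) = 1.314 m·K/W
  R'_perlite = ln(0.596/0.367)/(2πk) = 0.4849/(2π·0.0483) = 1.598 m·K/W
ΣR = 6.236×10^-4 + 1.314 + 1.598 = 2.913 m·K/W
Q' = ΔT/ΣR = (436 °C − 24.3 °C)/2.913 = 141 W/m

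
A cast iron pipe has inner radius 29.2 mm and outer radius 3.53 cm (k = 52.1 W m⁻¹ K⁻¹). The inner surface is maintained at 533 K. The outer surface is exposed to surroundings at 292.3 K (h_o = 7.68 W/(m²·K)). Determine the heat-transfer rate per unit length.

Q' = 410 W/m

Treat each layer as a resistance in series:
  R'_cast iron = ln(0.0353/0.0292)/(2πk) = 0.1897/(2π·52.1) = 5.795×10^-4 m·K/W
  R'_conv,out = 1/(2πr h) = 1/(2π·0.0353·7.68) = 0.5871 m·K/W
ΣR = 5.795×10^-4 + 0.5871 = 0.5877 m·K/W
Q' = ΔT/ΣR = (533 K − 292.3 K)/0.5877 = 410 W/m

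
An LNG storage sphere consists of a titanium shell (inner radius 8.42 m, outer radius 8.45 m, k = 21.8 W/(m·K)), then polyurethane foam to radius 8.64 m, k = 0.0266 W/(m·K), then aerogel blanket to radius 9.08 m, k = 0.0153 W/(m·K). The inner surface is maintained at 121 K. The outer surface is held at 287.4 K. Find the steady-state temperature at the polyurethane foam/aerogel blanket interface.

Treat each layer as a resistance in series:
  R_titanium = (1/8.42 − 1/8.45)/(4πk) = 4.217×10^-4/(4π·21.8) = 1.539×10^-6 K/W
  R_polyurethane foam = (1/8.45 − 1/8.64)/(4πk) = 0.002602/(4π·0.0266) = 0.007786 K/W
  R_aerogel blanket = (1/8.64 − 1/9.08)/(4πk) = 0.005609/(4π·0.0153) = 0.02917 K/W
ΣR = 1.539×10^-6 + 0.007786 + 0.02917 = 0.03696 K/W
Q = ΔT/ΣR = (121 K − 287.4 K)/0.03696 = -4502 W
From the inner boundary to the polyurethane foam/aerogel blanket interface, ΣR_partial = 0.007788 K/W.
T_interface = T_in − Q·ΣR_partial = 121 K − (-4502)(0.007788) = 156 K

T = 156 K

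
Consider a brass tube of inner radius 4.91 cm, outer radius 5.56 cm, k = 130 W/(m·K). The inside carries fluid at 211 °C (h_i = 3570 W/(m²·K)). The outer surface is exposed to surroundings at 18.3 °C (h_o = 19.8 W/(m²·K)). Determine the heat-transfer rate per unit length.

Q' = 1320 W/m

Series thermal resistances, inner to outer:
  R'_conv,in = 1/(2πr h) = 1/(2π·0.0491·3570) = 9.080×10^-4 m·K/W
  R'_brass = ln(0.0556/0.0491)/(2πk) = 0.1243/(2π·130) = 1.522×10^-4 m·K/W
  R'_conv,out = 1/(2πr h) = 1/(2π·0.0556·19.8) = 0.1446 m·K/W
ΣR = 9.080×10^-4 + 1.522×10^-4 + 0.1446 = 0.1457 m·K/W
Q' = ΔT/ΣR = (211 °C − 18.3 °C)/0.1457 = 1320 W/m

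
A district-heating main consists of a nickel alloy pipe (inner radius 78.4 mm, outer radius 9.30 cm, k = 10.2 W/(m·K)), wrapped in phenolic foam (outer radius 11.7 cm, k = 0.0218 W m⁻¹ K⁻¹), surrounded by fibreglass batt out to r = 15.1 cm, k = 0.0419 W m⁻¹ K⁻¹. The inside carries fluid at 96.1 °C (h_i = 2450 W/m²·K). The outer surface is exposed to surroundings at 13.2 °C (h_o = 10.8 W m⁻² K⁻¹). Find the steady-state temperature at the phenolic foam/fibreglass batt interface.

Series thermal resistances, inner to outer:
  R'_conv,in = 1/(2πr h) = 1/(2π·0.0784·2450) = 8.286×10^-4 m·K/W
  R'_nickel alloy = ln(0.0930/0.0784)/(2πk) = 0.1708/(2π·10.2) = 0.002665 m·K/W
  R'_phenolic foam = ln(0.117/0.0930)/(2πk) = 0.2296/(2π·0.0218) = 1.676 m·K/W
  R'_fibreglass batt = ln(0.151/0.117)/(2πk) = 0.2551/(2π·0.0419) = 0.9690 m·K/W
  R'_conv,out = 1/(2πr h) = 1/(2π·0.151·10.8) = 0.09759 m·K/W
ΣR = 8.286×10^-4 + 0.002665 + 1.676 + 0.9690 + 0.09759 = 2.746 m·K/W
Q' = ΔT/ΣR = (96.1 °C − 13.2 °C)/2.746 = 30.19 W/m
From the inner boundary to the phenolic foam/fibreglass batt interface, ΣR_partial = 1.679 m·K/W.
T_interface = T_in − Q'·ΣR_partial = 96.1 °C − (30.19)(1.679) = 45.4 °C

T = 45.4 °C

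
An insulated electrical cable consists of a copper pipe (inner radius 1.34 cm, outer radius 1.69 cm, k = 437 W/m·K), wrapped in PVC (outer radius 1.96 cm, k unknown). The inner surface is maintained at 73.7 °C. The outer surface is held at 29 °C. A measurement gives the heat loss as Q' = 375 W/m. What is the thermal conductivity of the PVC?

k = 0.198 W/m·K

ΣR = ΔT/Q' = |73.7 − 29|/375 = 0.1192 m·K/W
Known resistances:
  R'_copper = ln(0.0169/0.0134)/(2πk) = 0.2321/(2π·437) = 8.452×10^-5 m·K/W
R_PVC = ΣR − ΣR_known = 0.1192 − 8.452×10^-5 = 0.1191 m·K/W
ln(r₂/r₁)/(2πk) = 0.1191 ⇒ k = 0.1482/(2π·0.1191) = 0.198 W/m·K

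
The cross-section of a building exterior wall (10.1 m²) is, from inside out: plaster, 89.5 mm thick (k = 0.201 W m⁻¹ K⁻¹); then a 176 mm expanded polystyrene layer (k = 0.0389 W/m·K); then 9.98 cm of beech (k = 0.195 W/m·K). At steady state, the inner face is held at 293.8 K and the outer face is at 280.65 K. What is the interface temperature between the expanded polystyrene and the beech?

Series thermal resistances, inner to outer:
  R_plaster = L/(kA) = 0.0895/(0.201·10.1) = 0.04409 K/W
  R_expanded polystyrene = L/(kA) = 0.176/(0.0389·10.1) = 0.4480 K/W
  R_beech = L/(kA) = 0.0998/(0.195·10.1) = 0.05067 K/W
ΣR = 0.04409 + 0.4480 + 0.05067 = 0.5428 K/W
Q = ΔT/ΣR = (293.8 K − 280.65 K)/0.5428 = 24.23 W
From the inner boundary to the expanded polystyrene/beech interface, ΣR_partial = 0.4921 K/W.
T_interface = T_in − Q·ΣR_partial = 293.8 K − (24.23)(0.4921) = 281.88 K

T = 281.88 K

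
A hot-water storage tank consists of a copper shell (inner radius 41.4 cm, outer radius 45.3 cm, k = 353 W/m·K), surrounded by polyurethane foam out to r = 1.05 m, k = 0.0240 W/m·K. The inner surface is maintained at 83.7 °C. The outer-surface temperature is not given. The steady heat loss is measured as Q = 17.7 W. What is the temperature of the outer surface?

Series resistances:
  R_copper = (1/0.414 − 1/0.453)/(4πk) = 0.2080/(4π·353) = 4.688×10^-5 K/W
  R_polyurethane foam = (1/0.453 − 1/1.05)/(4πk) = 1.255/(4π·0.0240) = 4.162 K/W
ΣR = 4.162 K/W
ΔT = Q·ΣR = 17.7 × 4.162 = 73.67 K
Heat flows outward, so T_out = T_in − ΔT = 83.7 − 73.67 = 10.0 °C

T_out = 10.0 °C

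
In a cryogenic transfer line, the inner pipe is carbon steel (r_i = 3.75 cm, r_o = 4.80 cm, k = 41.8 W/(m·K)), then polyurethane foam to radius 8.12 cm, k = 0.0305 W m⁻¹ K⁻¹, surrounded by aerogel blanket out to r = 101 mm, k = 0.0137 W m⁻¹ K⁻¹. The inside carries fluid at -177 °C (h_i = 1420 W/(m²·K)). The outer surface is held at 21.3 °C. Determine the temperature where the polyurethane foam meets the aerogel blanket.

T = -73.9 °C

Treat each layer as a resistance in series:
  R'_conv,in = 1/(2πr h) = 1/(2π·0.0375·1420) = 0.002989 m·K/W
  R'_carbon steel = ln(0.0480/0.0375)/(2πk) = 0.2469/(2π·41.8) = 9.399×10^-4 m·K/W
  R'_polyurethane foam = ln(0.0812/0.0480)/(2πk) = 0.5257/(2π·0.0305) = 2.743 m·K/W
  R'_aerogel blanket = ln(0.101/0.0812)/(2πk) = 0.2182/(2π·0.0137) = 2.535 m·K/W
ΣR = 0.002989 + 9.399×10^-4 + 2.743 + 2.535 = 5.282 m·K/W
Q' = ΔT/ΣR = (-177 °C − 21.3 °C)/5.282 = -37.54 W/m
From the inner boundary to the polyurethane foam/aerogel blanket interface, ΣR_partial = 2.747 m·K/W.
T_interface = T_in − Q'·ΣR_partial = -177 °C − (-37.54)(2.747) = -73.9 °C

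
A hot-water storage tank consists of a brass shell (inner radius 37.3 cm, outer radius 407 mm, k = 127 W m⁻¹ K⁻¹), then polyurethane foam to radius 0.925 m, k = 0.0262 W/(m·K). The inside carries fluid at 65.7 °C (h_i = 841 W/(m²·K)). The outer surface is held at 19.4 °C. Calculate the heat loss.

Q = 11.1 W

Resistance network (inner→outer):
  R_conv,in = 1/(4πr²h) = 1/(4π·0.373²·841) = 6.801×10^-4 K/W
  R_brass = (1/0.373 − 1/0.407)/(4πk) = 0.2240/(4π·127) = 1.403×10^-4 K/W
  R_polyurethane foam = (1/0.407 − 1/0.925)/(4πk) = 1.376/(4π·0.0262) = 4.179 K/W
ΣR = 6.801×10^-4 + 1.403×10^-4 + 4.179 = 4.180 K/W
Q = ΔT/ΣR = (65.7 °C − 19.4 °C)/4.180 = 11.1 W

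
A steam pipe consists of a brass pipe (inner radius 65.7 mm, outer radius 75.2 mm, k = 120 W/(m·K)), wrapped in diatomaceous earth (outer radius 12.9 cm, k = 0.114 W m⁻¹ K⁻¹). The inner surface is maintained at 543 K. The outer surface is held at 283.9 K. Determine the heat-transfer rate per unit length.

Treat each layer as a resistance in series:
  R'_brass = ln(0.0752/0.0657)/(2πk) = 0.1351/(2π·120) = 1.791×10^-4 m·K/W
  R'_diatomaceous earth = ln(0.129/0.0752)/(2πk) = 0.5397/(2π·0.114) = 0.7534 m·K/W
ΣR = 1.791×10^-4 + 0.7534 = 0.7536 m·K/W
Q' = ΔT/ΣR = (543 K − 283.9 K)/0.7536 = 344 W/m

Q' = 344 W/m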